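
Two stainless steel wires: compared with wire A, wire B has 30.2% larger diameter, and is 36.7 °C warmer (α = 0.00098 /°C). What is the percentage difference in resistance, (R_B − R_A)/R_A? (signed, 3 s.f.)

-38.9%

R ∝ ρL/d² with ρ ∝ (1+αΔT), so R_B/R_A = (1 + 30.2/100)⁻² × (1 + 0.00098×36.7)
= 0.5899 × 1.036 = 0.6111
(R_B − R_A)/R_A = 0.6111 − 1 = -38.9%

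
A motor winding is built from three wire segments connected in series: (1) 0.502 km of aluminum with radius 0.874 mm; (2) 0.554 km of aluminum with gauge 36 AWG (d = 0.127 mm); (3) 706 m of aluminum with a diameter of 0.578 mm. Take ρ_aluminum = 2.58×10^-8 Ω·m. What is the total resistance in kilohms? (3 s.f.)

Seg 1: A = πr² = π(8.7400e-04 m)² = 2.400e-06 m²
R_1 = (2.58×10^-8)(502)/(2.400e-06) = 5.397 Ω
Seg 2: A = π(0.127/2 mm)² = π(6.3500e-05 m)² = 1.267e-08 m²
R_2 = (2.58×10^-8)(554)/(1.267e-08) = 1128 Ω
Seg 3: A = π(d/2)² = π(2.8900e-04 m)² = 2.624e-07 m²
R_3 = (2.58×10^-8)(706)/(2.624e-07) = 69.42 Ω
R_total = R_1 + R_2 + R_3 = 1.20 kΩ

1.20 kΩ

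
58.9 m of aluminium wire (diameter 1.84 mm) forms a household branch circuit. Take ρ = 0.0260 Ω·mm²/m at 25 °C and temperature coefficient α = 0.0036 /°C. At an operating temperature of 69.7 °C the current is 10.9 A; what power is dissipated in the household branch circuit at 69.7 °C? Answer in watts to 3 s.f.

79.4 W

ρ = 0.0260 Ω·mm²/m = 2.60×10^-8 Ω·m
A = π(d/2)² = π(9.2000e-04 m)² = 2.659e-06 m²
R₍25₎ = ρL/A = (2.60×10^-8)(58.9)/(2.659e-06) = 0.5759 Ω
R₍69.7₎ = R₍25₎(1 + αΔT) = 0.5759 × (1 + 0.0036×44.7) = 0.6686 Ω
P = I²R = (10.9)² × 0.6686 = 79.4 W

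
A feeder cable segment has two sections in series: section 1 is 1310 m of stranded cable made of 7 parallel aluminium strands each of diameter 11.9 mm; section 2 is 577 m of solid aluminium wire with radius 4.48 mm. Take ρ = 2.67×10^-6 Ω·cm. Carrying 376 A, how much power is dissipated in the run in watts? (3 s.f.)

ρ = 2.67×10^-6 Ω·cm = 2.67×10^-8 Ω·m
Section 1: A_strand = π(5.9500e-03)² = 1.112e-04 m²; R₁ = ρL/(N·A_s) = (2.67×10^-8)(1310)/(7×1.112e-04) = 0.04493 Ω
Section 2: A = πr² = π(4.4800e-03 m)² = 6.305e-05 m²
R₂ = (2.67×10^-8)(577)/(6.305e-05) = 0.2443 Ω
R = R₁ + R₂ = 0.2893 Ω
P = I²R = (376)² × 0.2893 = 40900 W

40900 W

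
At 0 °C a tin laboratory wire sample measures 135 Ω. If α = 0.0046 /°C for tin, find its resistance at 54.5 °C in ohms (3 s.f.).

169 Ω

ΔT = 54.5 − 0 = 54.5 °C
R = R₀(1 + αΔT) = 135 × (1 + 0.0046×54.5) = 135 × 1.251 = 169 Ω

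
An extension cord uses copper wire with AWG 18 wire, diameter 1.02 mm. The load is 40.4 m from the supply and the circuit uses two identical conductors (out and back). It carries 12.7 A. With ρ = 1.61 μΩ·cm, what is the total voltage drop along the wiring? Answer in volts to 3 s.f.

20.2 V

ρ = 1.61 μΩ·cm = 1.61×10^-8 Ω·m
A = π(1.02/2 mm)² = π(5.1000e-04 m)² = 8.171e-07 m²
Total conductor length (both ways) L = 2 × 40.4 = 80.8 m
R = ρL/A = (1.61×10^-8)(80.8)/(8.171e-07) = 1.592 Ω
V = IR = 12.7 × 1.592 = 20.2 V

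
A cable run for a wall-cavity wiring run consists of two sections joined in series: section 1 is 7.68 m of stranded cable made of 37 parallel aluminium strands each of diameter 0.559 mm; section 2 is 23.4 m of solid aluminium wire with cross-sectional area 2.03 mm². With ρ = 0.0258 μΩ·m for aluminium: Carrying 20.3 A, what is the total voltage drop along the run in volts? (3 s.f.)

ρ = 0.0258 μΩ·m = 2.58×10^-8 Ω·m
Section 1: A_strand = π(2.7950e-04)² = 2.454e-07 m²; R₁ = ρL/(N·A_s) = (2.58×10^-8)(7.68)/(37×2.454e-07) = 0.02182 Ω
Section 2: A = 2.03 mm² = 2.030e-06 m²
R₂ = (2.58×10^-8)(23.4)/(2.030e-06) = 0.2974 Ω
R = R₁ + R₂ = 0.3192 Ω
V = IR = 20.3 × 0.3192 = 6.48 V

6.48 V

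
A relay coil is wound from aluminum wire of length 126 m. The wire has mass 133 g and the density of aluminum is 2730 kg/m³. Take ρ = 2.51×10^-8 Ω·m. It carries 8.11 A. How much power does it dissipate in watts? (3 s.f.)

A = m/(density·L) = 0.133/(2730×126) = 3.8665e-07 m²
R = ρL/A = (2.51×10^-8)(126)/(3.8665e-07) = 8.179 Ω
P = I²R = (8.11)² × 8.179 = 538 W

538 W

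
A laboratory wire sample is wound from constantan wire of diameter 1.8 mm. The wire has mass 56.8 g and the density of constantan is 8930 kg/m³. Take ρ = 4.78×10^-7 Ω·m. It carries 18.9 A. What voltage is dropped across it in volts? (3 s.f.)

8.87 V

A = π(d/2)² = π(9.0000e-04 m)² = 2.5447e-06 m²
L = m/(density·A) = 0.0568/(8930×2.5447e-06) = 2.5 m
R = ρL/A = (4.78×10^-7)(2.5)/(2.5447e-06) = 0.4695 Ω
V = IR = 18.9 × 0.4695 = 8.87 V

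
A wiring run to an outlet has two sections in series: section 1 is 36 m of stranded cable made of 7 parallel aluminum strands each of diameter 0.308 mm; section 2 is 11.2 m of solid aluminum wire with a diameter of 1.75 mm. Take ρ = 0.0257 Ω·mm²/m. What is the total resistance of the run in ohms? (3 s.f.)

1.89 Ω

ρ = 0.0257 Ω·mm²/m = 2.57×10^-8 Ω·m
Section 1: A_strand = π(1.5400e-04)² = 7.451e-08 m²; R₁ = ρL/(N·A_s) = (2.57×10^-8)(36)/(7×7.451e-08) = 1.774 Ω
Section 2: A = π(d/2)² = π(8.7500e-04 m)² = 2.405e-06 m²
R₂ = (2.57×10^-8)(11.2)/(2.405e-06) = 0.1197 Ω
R = R₁ + R₂ = 1.89 Ω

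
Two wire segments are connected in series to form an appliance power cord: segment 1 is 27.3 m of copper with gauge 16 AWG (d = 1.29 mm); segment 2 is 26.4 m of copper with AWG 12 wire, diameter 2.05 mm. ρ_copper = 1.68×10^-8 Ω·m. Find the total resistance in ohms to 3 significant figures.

Segment 1: A = π(1.29/2 mm)² = π(6.4500e-04 m)² = 1.307e-06 m²
R₁ = ρL/A = (1.68×10^-8)(27.3)/(1.307e-06) = 0.3509 Ω
Segment 2: A = π(2.05/2 mm)² = π(1.0250e-03 m)² = 3.301e-06 m²
R₂ = (1.68×10^-8)(26.4)/(3.301e-06) = 0.1344 Ω
R = R₁ + R₂ = 0.485 Ω

0.485 Ω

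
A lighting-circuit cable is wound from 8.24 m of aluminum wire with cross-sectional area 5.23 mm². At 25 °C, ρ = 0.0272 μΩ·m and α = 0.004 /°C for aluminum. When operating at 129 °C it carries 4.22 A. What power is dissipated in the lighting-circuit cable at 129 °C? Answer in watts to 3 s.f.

1.08 W

ρ = 0.0272 μΩ·m = 2.72×10^-8 Ω·m
A = 5.23 mm² = 5.230e-06 m²
R₍25₎ = ρL/A = (2.72×10^-8)(8.24)/(5.230e-06) = 0.04285 Ω
R₍129₎ = R₍25₎(1 + αΔT) = 0.04285 × (1 + 0.004×104) = 0.06068 Ω
P = I²R = (4.22)² × 0.06068 = 1.08 W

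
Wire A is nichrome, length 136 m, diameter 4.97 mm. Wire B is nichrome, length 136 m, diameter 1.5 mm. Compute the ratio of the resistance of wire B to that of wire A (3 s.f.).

R ∝ ρL/d², so R_B/R_A = (d_A/d_B)²
= (4.97/1.5)² = 11.0

11.0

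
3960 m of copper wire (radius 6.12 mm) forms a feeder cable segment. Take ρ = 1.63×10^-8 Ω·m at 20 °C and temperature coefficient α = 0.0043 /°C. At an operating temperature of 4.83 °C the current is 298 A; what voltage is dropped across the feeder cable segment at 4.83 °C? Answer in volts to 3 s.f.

A = πr² = π(6.1200e-03 m)² = 1.177e-04 m²
R₍20₎ = ρL/A = (1.63×10^-8)(3960)/(1.177e-04) = 0.5486 Ω
R₍4.83₎ = R₍20₎(1 + αΔT) = 0.5486 × (1 + 0.0043×-15.2) = 0.5128 Ω
V = IR = 298 × 0.5128 = 153 V

153 V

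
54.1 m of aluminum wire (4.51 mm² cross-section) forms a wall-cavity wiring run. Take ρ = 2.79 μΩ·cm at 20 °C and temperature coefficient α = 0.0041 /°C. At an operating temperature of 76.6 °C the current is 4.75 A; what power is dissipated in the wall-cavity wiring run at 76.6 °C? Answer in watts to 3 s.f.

9.30 W

ρ = 2.79 μΩ·cm = 2.79×10^-8 Ω·m
A = 4.51 mm² = 4.510e-06 m²
R₍20₎ = ρL/A = (2.79×10^-8)(54.1)/(4.510e-06) = 0.3347 Ω
R₍76.6₎ = R₍20₎(1 + αΔT) = 0.3347 × (1 + 0.0041×56.6) = 0.4123 Ω
P = I²R = (4.75)² × 0.4123 = 9.30 W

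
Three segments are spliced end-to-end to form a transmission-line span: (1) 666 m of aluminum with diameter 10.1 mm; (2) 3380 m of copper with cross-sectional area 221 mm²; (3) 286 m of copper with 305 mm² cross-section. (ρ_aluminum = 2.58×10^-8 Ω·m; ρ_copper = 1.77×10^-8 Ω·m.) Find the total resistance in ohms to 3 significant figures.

Seg 1: A = π(d/2)² = π(5.0500e-03 m)² = 8.012e-05 m²
R_1 = (2.58×10^-8)(666)/(8.012e-05) = 0.2145 Ω
Seg 2: A = 221 mm² = 2.210e-04 m²
R_2 = (1.77×10^-8)(3380)/(2.210e-04) = 0.2707 Ω
Seg 3: A = 305 mm² = 3.050e-04 m²
R_3 = (1.77×10^-8)(286)/(3.050e-04) = 0.0166 Ω
R_total = R_1 + R_2 + R_3 = 0.502 Ω

0.502 Ω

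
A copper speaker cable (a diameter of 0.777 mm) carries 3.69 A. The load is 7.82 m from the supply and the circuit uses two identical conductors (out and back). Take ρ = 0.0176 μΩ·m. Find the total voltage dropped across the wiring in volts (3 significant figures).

ρ = 0.0176 μΩ·m = 1.76×10^-8 Ω·m
A = π(d/2)² = π(3.8850e-04 m)² = 4.742e-07 m²
Total conductor length (both ways) L = 2 × 7.82 = 15.64 m
R = ρL/A = (1.76×10^-8)(15.64)/(4.742e-07) = 0.5805 Ω
V = IR = 3.69 × 0.5805 = 2.14 V

2.14 V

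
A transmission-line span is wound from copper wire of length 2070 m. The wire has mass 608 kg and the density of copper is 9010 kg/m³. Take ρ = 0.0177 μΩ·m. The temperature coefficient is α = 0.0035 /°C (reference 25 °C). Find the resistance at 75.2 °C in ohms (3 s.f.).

ρ = 0.0177 μΩ·m = 1.77×10^-8 Ω·m
A = m/(density·L) = 608/(9010×2070) = 3.2599e-05 m²
R = ρL/A = (1.77×10^-8)(2070)/(3.2599e-05) = 1.124 Ω
R(75.2 °C) = 1.124 × (1 + 0.0035×50.2) = 1.32 Ω

1.32 Ω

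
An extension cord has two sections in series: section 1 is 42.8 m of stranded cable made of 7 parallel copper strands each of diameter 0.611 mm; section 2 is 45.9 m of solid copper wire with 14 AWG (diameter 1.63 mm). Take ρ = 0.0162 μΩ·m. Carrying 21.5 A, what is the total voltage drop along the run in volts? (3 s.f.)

14.9 V

ρ = 0.0162 μΩ·m = 1.62×10^-8 Ω·m
Section 1: A_strand = π(3.0550e-04)² = 2.932e-07 m²; R₁ = ρL/(N·A_s) = (1.62×10^-8)(42.8)/(7×2.932e-07) = 0.3378 Ω
Section 2: A = π(1.63/2 mm)² = π(8.1500e-04 m)² = 2.087e-06 m²
R₂ = (1.62×10^-8)(45.9)/(2.087e-06) = 0.3563 Ω
R = R₁ + R₂ = 0.6942 Ω
V = IR = 21.5 × 0.6942 = 14.9 V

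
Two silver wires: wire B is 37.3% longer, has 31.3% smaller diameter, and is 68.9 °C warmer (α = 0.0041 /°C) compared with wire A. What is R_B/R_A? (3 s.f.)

R ∝ ρL/d² with ρ ∝ (1+αΔT), so R_B/R_A = (1 + 37.3/100) × (1 − 31.3/100)⁻² × (1 + 0.0041×68.9)
= 1.373 × 2.119 × 1.282 = 3.73

3.73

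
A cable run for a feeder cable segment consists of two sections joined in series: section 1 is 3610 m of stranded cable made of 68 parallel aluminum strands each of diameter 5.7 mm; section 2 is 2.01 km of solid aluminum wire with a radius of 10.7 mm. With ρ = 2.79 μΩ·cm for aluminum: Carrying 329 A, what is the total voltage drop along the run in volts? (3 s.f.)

ρ = 2.79 μΩ·cm = 2.79×10^-8 Ω·m
Section 1: A_strand = π(2.8500e-03)² = 2.552e-05 m²; R₁ = ρL/(N·A_s) = (2.79×10^-8)(3610)/(68×2.552e-05) = 0.05804 Ω
Section 2: A = πr² = π(1.0700e-02 m)² = 3.597e-04 m²
R₂ = (2.79×10^-8)(2010)/(3.597e-04) = 0.1559 Ω
R = R₁ + R₂ = 0.214 Ω
V = IR = 329 × 0.214 = 70.4 V

70.4 V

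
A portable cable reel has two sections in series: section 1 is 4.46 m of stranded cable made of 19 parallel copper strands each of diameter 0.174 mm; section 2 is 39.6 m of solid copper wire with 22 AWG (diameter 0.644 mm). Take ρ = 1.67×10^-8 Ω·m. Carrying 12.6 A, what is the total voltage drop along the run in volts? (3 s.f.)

27.7 V

Section 1: A_strand = π(8.7000e-05)² = 2.378e-08 m²; R₁ = ρL/(N·A_s) = (1.67×10^-8)(4.46)/(19×2.378e-08) = 0.1649 Ω
Section 2: A = π(0.644/2 mm)² = π(3.2200e-04 m)² = 3.257e-07 m²
R₂ = (1.67×10^-8)(39.6)/(3.257e-07) = 2.03 Ω
R = R₁ + R₂ = 2.195 Ω
V = IR = 12.6 × 2.195 = 27.7 V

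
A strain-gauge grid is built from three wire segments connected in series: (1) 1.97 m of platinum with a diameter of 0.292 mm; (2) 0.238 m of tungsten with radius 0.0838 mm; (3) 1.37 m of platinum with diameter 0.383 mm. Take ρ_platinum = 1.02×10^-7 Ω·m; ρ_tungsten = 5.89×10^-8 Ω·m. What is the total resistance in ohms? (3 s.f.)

4.85 Ω

Seg 1: A = π(d/2)² = π(1.4600e-04 m)² = 6.697e-08 m²
R_1 = (1.02×10^-7)(1.97)/(6.697e-08) = 3.001 Ω
Seg 2: A = πr² = π(8.3800e-05 m)² = 2.206e-08 m²
R_2 = (5.89×10^-8)(0.238)/(2.206e-08) = 0.6354 Ω
Seg 3: A = π(d/2)² = π(1.9150e-04 m)² = 1.152e-07 m²
R_3 = (1.02×10^-7)(1.37)/(1.152e-07) = 1.213 Ω
R_total = R_1 + R_2 + R_3 = 4.85 Ω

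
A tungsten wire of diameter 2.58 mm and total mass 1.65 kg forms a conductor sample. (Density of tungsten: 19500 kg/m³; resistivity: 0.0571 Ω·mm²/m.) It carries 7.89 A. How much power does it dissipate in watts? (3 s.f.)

ρ = 0.0571 Ω·mm²/m = 5.71×10^-8 Ω·m
A = π(d/2)² = π(1.2900e-03 m)² = 5.2279e-06 m²
L = m/(density·A) = 1.65/(19500×5.2279e-06) = 16.19 m
R = ρL/A = (5.71×10^-8)(16.19)/(5.2279e-06) = 0.1768 Ω
P = I²R = (7.89)² × 0.1768 = 11.0 W

11.0 W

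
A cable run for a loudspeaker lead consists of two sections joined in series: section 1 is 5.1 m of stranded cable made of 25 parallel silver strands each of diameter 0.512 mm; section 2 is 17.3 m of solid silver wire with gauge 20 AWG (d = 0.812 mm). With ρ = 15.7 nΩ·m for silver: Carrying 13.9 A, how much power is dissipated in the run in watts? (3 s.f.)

104 W

ρ = 15.7 nΩ·m = 1.57×10^-8 Ω·m
Section 1: A_strand = π(2.5600e-04)² = 2.059e-07 m²; R₁ = ρL/(N·A_s) = (1.57×10^-8)(5.1)/(25×2.059e-07) = 0.01556 Ω
Section 2: A = π(0.812/2 mm)² = π(4.0600e-04 m)² = 5.178e-07 m²
R₂ = (1.57×10^-8)(17.3)/(5.178e-07) = 0.5245 Ω
R = R₁ + R₂ = 0.5401 Ω
P = I²R = (13.9)² × 0.5401 = 104 W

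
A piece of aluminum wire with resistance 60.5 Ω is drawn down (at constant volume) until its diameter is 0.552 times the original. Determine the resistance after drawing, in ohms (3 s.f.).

652 Ω

Volume constant ⇒ L' = L/r² with r = 0.552. R' = ρL'/A' = ρ(L/r²)/(πr²d₀²/4) = R/r⁴.
R' = 10.77 × 60.5 = 652 Ω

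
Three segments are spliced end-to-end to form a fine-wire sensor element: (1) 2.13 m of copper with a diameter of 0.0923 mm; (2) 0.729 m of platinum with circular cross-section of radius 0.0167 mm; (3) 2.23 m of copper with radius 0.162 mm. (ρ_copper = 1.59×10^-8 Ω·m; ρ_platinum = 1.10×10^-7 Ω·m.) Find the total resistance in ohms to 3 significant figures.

97.0 Ω

Seg 1: A = π(d/2)² = π(4.6150e-05 m)² = 6.691e-09 m²
R_1 = (1.59×10^-8)(2.13)/(6.691e-09) = 5.062 Ω
Seg 2: A = πr² = π(1.6700e-05 m)² = 8.762e-10 m²
R_2 = (1.10×10^-7)(0.729)/(8.762e-10) = 91.52 Ω
Seg 3: A = πr² = π(1.6200e-04 m)² = 8.245e-08 m²
R_3 = (1.59×10^-8)(2.23)/(8.245e-08) = 0.4301 Ω
R_total = R_1 + R_2 + R_3 = 97.0 Ω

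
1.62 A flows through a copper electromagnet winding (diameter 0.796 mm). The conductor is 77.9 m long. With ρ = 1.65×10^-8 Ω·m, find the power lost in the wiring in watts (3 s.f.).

6.78 W

A = π(d/2)² = π(3.9800e-04 m)² = 4.976e-07 m²
R = ρL/A = (1.65×10^-8)(77.9)/(4.976e-07) = 2.583 Ω
P = I²R = (1.62)² × 2.583 = 6.78 W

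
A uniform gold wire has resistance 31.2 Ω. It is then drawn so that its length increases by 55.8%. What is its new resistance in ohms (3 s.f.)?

75.7 Ω

k = 1 + 55.8/100 = 1.558; volume constant ⇒ A' = A/k, so R' = k²R.
R' = 2.427 × 31.2 = 75.7 Ω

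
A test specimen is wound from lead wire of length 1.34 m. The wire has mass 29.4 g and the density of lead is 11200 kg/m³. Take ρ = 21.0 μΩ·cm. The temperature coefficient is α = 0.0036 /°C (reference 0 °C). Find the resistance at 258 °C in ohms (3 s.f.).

0.277 Ω

ρ = 21.0 μΩ·cm = 2.10×10^-7 Ω·m
A = m/(density·L) = 0.0294/(11200×1.34) = 1.9590e-06 m²
R = ρL/A = (2.10×10^-7)(1.34)/(1.9590e-06) = 0.1436 Ω
R(258 °C) = 0.1436 × (1 + 0.0036×258) = 0.277 Ω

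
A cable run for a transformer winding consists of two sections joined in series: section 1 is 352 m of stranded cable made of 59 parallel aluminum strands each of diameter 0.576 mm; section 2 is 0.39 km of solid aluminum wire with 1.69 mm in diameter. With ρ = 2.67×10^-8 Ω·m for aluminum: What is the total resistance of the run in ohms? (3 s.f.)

Section 1: A_strand = π(2.8800e-04)² = 2.606e-07 m²; R₁ = ρL/(N·A_s) = (2.67×10^-8)(352)/(59×2.606e-07) = 0.6113 Ω
Section 2: A = π(d/2)² = π(8.4500e-04 m)² = 2.243e-06 m²
R₂ = (2.67×10^-8)(390)/(2.243e-06) = 4.642 Ω
R = R₁ + R₂ = 5.25 Ω

5.25 Ω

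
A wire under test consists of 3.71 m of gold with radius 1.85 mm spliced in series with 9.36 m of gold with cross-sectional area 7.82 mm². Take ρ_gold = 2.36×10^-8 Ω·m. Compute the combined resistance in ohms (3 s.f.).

0.0364 Ω

Segment 1: A = πr² = π(1.8500e-03 m)² = 1.075e-05 m²
R₁ = ρL/A = (2.36×10^-8)(3.71)/(1.075e-05) = 0.008143 Ω
Segment 2: A = 7.82 mm² = 7.820e-06 m²
R₂ = (2.36×10^-8)(9.36)/(7.820e-06) = 0.02825 Ω
R = R₁ + R₂ = 0.0364 Ω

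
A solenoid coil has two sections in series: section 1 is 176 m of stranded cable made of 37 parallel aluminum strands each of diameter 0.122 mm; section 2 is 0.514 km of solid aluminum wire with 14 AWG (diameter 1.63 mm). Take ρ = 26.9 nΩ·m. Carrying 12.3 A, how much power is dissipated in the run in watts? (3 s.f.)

ρ = 26.9 nΩ·m = 2.69×10^-8 Ω·m
Section 1: A_strand = π(6.1000e-05)² = 1.169e-08 m²; R₁ = ρL/(N·A_s) = (2.69×10^-8)(176)/(37×1.169e-08) = 10.95 Ω
Section 2: A = π(1.63/2 mm)² = π(8.1500e-04 m)² = 2.087e-06 m²
R₂ = (2.69×10^-8)(514)/(2.087e-06) = 6.626 Ω
R = R₁ + R₂ = 17.57 Ω
P = I²R = (12.3)² × 17.57 = 2660 W

2660 W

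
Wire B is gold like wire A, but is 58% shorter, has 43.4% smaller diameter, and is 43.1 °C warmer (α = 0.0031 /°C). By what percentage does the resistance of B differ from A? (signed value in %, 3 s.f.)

R ∝ ρL/d² with ρ ∝ (1+αΔT), so R_B/R_A = (1 − 58/100) × (1 − 43.4/100)⁻² × (1 + 0.0031×43.1)
= 0.42 × 3.122 × 1.134 = 1.486
(R_B − R_A)/R_A = 1.486 − 1 = 48.6%

48.6%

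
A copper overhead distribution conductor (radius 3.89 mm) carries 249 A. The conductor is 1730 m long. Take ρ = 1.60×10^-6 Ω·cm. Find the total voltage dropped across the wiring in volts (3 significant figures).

ρ = 1.60×10^-6 Ω·cm = 1.60×10^-8 Ω·m
A = πr² = π(3.8900e-03 m)² = 4.754e-05 m²
R = ρL/A = (1.60×10^-8)(1730)/(4.754e-05) = 0.5823 Ω
V = IR = 249 × 0.5823 = 145 V

145 V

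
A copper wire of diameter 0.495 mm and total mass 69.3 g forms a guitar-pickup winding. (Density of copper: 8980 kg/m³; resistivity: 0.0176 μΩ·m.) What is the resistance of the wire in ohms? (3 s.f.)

3.67 Ω

ρ = 0.0176 μΩ·m = 1.76×10^-8 Ω·m
A = π(d/2)² = π(2.4750e-04 m)² = 1.9244e-07 m²
L = m/(density·A) = 0.0693/(8980×1.9244e-07) = 40.1 m
R = ρL/A = (1.76×10^-8)(40.1)/(1.9244e-07) = 3.67 Ω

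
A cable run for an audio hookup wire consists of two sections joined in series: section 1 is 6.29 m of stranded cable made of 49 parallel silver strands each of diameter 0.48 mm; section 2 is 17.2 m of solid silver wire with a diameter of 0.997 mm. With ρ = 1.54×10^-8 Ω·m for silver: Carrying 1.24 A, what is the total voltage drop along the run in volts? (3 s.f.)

Section 1: A_strand = π(2.4000e-04)² = 1.810e-07 m²; R₁ = ρL/(N·A_s) = (1.54×10^-8)(6.29)/(49×1.810e-07) = 0.01092 Ω
Section 2: A = π(d/2)² = π(4.9850e-04 m)² = 7.807e-07 m²
R₂ = (1.54×10^-8)(17.2)/(7.807e-07) = 0.3393 Ω
R = R₁ + R₂ = 0.3502 Ω
V = IR = 1.24 × 0.3502 = 0.434 V

0.434 V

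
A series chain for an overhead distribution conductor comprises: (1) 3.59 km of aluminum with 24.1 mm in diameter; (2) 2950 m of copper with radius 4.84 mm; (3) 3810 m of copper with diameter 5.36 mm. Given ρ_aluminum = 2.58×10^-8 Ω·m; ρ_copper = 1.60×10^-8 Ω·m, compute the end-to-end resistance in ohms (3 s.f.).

Seg 1: A = π(d/2)² = π(1.2050e-02 m)² = 4.562e-04 m²
R_1 = (2.58×10^-8)(3590)/(4.562e-04) = 0.203 Ω
Seg 2: A = πr² = π(4.8400e-03 m)² = 7.359e-05 m²
R_2 = (1.60×10^-8)(2950)/(7.359e-05) = 0.6414 Ω
Seg 3: A = π(d/2)² = π(2.6800e-03 m)² = 2.256e-05 m²
R_3 = (1.60×10^-8)(3810)/(2.256e-05) = 2.702 Ω
R_total = R_1 + R_2 + R_3 = 3.55 Ω

3.55 Ω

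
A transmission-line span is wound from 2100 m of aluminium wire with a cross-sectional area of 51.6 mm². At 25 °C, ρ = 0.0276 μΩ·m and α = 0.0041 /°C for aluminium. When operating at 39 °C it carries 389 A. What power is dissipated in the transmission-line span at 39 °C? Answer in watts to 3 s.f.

ρ = 0.0276 μΩ·m = 2.76×10^-8 Ω·m
A = 51.6 mm² = 5.160e-05 m²
R₍25₎ = ρL/A = (2.76×10^-8)(2100)/(5.160e-05) = 1.123 Ω
R₍39₎ = R₍25₎(1 + αΔT) = 1.123 × (1 + 0.0041×14) = 1.188 Ω
P = I²R = (389)² × 1.188 = 1.80×10^5 W

1.80×10^5 W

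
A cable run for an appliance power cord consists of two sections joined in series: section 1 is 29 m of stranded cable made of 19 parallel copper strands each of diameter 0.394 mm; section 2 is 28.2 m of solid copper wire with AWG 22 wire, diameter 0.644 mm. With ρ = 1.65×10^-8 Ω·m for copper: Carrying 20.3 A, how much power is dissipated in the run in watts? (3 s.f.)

Section 1: A_strand = π(1.9700e-04)² = 1.219e-07 m²; R₁ = ρL/(N·A_s) = (1.65×10^-8)(29)/(19×1.219e-07) = 0.2066 Ω
Section 2: A = π(0.644/2 mm)² = π(3.2200e-04 m)² = 3.257e-07 m²
R₂ = (1.65×10^-8)(28.2)/(3.257e-07) = 1.428 Ω
R = R₁ + R₂ = 1.635 Ω
P = I²R = (20.3)² × 1.635 = 674 W

674 W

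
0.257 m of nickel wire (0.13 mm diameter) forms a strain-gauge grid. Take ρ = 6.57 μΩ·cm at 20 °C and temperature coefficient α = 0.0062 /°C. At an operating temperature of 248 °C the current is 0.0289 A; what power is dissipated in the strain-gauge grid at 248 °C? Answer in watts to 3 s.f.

ρ = 6.57 μΩ·cm = 6.57×10^-8 Ω·m
A = π(d/2)² = π(6.5000e-05 m)² = 1.327e-08 m²
R₍20₎ = ρL/A = (6.57×10^-8)(0.257)/(1.327e-08) = 1.272 Ω
R₍248₎ = R₍20₎(1 + αΔT) = 1.272 × (1 + 0.0062×228) = 3.07 Ω
P = I²R = (0.0289)² × 3.07 = 0.00256 W

0.00256 W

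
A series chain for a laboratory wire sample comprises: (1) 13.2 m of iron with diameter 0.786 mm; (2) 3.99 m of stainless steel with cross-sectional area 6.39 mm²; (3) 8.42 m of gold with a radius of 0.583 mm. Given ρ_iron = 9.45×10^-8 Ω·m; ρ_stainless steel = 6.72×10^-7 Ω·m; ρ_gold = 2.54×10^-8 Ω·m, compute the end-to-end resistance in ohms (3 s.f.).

Seg 1: A = π(d/2)² = π(3.9300e-04 m)² = 4.852e-07 m²
R_1 = (9.45×10^-8)(13.2)/(4.852e-07) = 2.571 Ω
Seg 2: A = 6.39 mm² = 6.390e-06 m²
R_2 = (6.72×10^-7)(3.99)/(6.390e-06) = 0.4196 Ω
Seg 3: A = πr² = π(5.8300e-04 m)² = 1.068e-06 m²
R_3 = (2.54×10^-8)(8.42)/(1.068e-06) = 0.2003 Ω
R_total = R_1 + R_2 + R_3 = 3.19 Ω

3.19 Ω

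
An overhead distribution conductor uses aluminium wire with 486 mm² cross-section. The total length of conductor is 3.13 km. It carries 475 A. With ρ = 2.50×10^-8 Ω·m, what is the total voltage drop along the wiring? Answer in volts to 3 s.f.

76.5 V

A = 486 mm² = 4.860e-04 m²
R = ρL/A = (2.50×10^-8)(3130)/(4.860e-04) = 0.161 Ω
V = IR = 475 × 0.161 = 76.5 V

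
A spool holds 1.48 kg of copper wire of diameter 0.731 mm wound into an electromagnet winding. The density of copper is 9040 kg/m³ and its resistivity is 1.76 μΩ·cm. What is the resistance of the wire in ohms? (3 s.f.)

16.4 Ω

ρ = 1.76 μΩ·cm = 1.76×10^-8 Ω·m
A = π(d/2)² = π(3.6550e-04 m)² = 4.1969e-07 m²
L = m/(density·A) = 1.48/(9040×4.1969e-07) = 390.1 m
R = ρL/A = (1.76×10^-8)(390.1)/(4.1969e-07) = 16.4 Ω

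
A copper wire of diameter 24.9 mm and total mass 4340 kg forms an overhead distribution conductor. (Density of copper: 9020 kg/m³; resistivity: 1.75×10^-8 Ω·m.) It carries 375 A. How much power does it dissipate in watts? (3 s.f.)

A = π(d/2)² = π(1.2450e-02 m)² = 4.8695e-04 m²
L = m/(density·A) = 4340/(9020×4.8695e-04) = 988.1 m
R = ρL/A = (1.75×10^-8)(988.1)/(4.8695e-04) = 0.03551 Ω
P = I²R = (375)² × 0.03551 = 4990 W

4990 W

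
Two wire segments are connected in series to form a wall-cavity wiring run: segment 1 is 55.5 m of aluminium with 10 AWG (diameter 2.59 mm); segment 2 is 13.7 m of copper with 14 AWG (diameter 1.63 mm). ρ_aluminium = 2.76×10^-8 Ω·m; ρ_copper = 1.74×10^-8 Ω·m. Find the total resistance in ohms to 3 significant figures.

0.405 Ω

Segment 1: A = π(2.59/2 mm)² = π(1.2950e-03 m)² = 5.269e-06 m²
R₁ = ρL/A = (2.76×10^-8)(55.5)/(5.269e-06) = 0.2907 Ω
Segment 2: A = π(1.63/2 mm)² = π(8.1500e-04 m)² = 2.087e-06 m²
R₂ = (1.74×10^-8)(13.7)/(2.087e-06) = 0.1142 Ω
R = R₁ + R₂ = 0.405 Ω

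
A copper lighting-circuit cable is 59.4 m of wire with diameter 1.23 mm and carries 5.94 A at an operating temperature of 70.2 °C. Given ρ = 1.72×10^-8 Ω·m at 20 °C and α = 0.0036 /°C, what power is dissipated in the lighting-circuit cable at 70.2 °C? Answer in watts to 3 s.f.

A = π(d/2)² = π(6.1500e-04 m)² = 1.188e-06 m²
R₍20₎ = ρL/A = (1.72×10^-8)(59.4)/(1.188e-06) = 0.8598 Ω
R₍70.2₎ = R₍20₎(1 + αΔT) = 0.8598 × (1 + 0.0036×50.2) = 1.015 Ω
P = I²R = (5.94)² × 1.015 = 35.8 W

35.8 W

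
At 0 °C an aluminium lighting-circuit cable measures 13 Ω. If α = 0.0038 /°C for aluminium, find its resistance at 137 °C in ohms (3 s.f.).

19.8 Ω

ΔT = 137 − 0 = 137 °C
R = R₀(1 + αΔT) = 13 × (1 + 0.0038×137) = 13 × 1.521 = 19.8 Ω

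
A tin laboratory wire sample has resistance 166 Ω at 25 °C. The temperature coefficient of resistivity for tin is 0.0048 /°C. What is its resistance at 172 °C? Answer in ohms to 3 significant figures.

283 Ω

ΔT = 172 − 25 = 147 °C
R = R₀(1 + αΔT) = 166 × (1 + 0.0048×147) = 166 × 1.706 = 283 Ω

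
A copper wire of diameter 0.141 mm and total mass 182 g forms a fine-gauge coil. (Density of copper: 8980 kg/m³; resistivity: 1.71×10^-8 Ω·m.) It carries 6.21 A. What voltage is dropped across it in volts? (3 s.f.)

A = π(d/2)² = π(7.0500e-05 m)² = 1.5615e-08 m²
L = m/(density·A) = 0.182/(8980×1.5615e-08) = 1298 m
R = ρL/A = (1.71×10^-8)(1298)/(1.5615e-08) = 1421 Ω
V = IR = 6.21 × 1421 = 8830 V

8830 V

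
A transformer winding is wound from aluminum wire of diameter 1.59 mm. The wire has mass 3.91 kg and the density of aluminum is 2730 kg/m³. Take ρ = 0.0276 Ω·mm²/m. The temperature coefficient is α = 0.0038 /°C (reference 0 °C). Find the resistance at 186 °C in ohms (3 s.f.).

17.1 Ω

ρ = 0.0276 Ω·mm²/m = 2.76×10^-8 Ω·m
A = π(d/2)² = π(7.9500e-04 m)² = 1.9856e-06 m²
L = m/(density·A) = 3.91/(2730×1.9856e-06) = 721.3 m
R = ρL/A = (2.76×10^-8)(721.3)/(1.9856e-06) = 10.03 Ω
R(186 °C) = 10.03 × (1 + 0.0038×186) = 17.1 Ω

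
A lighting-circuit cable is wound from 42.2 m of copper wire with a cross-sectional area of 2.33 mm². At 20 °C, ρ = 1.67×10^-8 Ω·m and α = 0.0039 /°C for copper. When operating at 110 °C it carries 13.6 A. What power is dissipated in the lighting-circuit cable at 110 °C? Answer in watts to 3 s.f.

75.6 W

A = 2.33 mm² = 2.330e-06 m²
R₍20₎ = ρL/A = (1.67×10^-8)(42.2)/(2.330e-06) = 0.3025 Ω
R₍110₎ = R₍20₎(1 + αΔT) = 0.3025 × (1 + 0.0039×90) = 0.4086 Ω
P = I²R = (13.6)² × 0.4086 = 75.6 W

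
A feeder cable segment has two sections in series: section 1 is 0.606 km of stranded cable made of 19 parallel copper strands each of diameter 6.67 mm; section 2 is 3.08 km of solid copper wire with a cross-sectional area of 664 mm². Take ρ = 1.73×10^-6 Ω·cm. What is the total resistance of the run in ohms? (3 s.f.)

ρ = 1.73×10^-6 Ω·cm = 1.73×10^-8 Ω·m
Section 1: A_strand = π(3.3350e-03)² = 3.494e-05 m²; R₁ = ρL/(N·A_s) = (1.73×10^-8)(606)/(19×3.494e-05) = 0.01579 Ω
Section 2: A = 664 mm² = 6.640e-04 m²
R₂ = (1.73×10^-8)(3080)/(6.640e-04) = 0.08025 Ω
R = R₁ + R₂ = 0.0960 Ω

0.0960 Ω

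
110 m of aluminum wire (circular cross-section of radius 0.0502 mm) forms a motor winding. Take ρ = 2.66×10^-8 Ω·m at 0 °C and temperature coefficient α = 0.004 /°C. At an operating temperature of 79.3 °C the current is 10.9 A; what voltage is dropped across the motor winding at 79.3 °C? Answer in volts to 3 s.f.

5310 V

A = πr² = π(5.0200e-05 m)² = 7.917e-09 m²
R₍0₎ = ρL/A = (2.66×10^-8)(110)/(7.917e-09) = 369.6 Ω
R₍79.3₎ = R₍0₎(1 + αΔT) = 369.6 × (1 + 0.004×79.3) = 486.8 Ω
V = IR = 10.9 × 486.8 = 5310 V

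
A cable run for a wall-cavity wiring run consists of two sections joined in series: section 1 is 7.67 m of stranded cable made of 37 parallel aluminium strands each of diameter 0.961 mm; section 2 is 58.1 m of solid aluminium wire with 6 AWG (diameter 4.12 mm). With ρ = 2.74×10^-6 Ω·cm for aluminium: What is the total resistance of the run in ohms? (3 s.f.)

0.127 Ω

ρ = 2.74×10^-6 Ω·cm = 2.74×10^-8 Ω·m
Section 1: A_strand = π(4.8050e-04)² = 7.253e-07 m²; R₁ = ρL/(N·A_s) = (2.74×10^-8)(7.67)/(37×7.253e-07) = 0.007831 Ω
Section 2: A = π(4.12/2 mm)² = π(2.0600e-03 m)² = 1.333e-05 m²
R₂ = (2.74×10^-8)(58.1)/(1.333e-05) = 0.1194 Ω
R = R₁ + R₂ = 0.127 Ω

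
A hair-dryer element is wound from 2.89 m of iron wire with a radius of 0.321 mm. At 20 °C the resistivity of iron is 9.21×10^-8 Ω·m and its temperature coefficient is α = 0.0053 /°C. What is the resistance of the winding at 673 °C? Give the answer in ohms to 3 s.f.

3.67 Ω

A = πr² = π(3.2100e-04 m)² = 3.237e-07 m²
R₍20°C₎ = ρL/A = (9.21×10^-8)(2.89)/(3.237e-07) = 0.8222 Ω
R = R₀(1 + αΔT) = 0.8222(1 + 0.0053×653) = 3.67 Ω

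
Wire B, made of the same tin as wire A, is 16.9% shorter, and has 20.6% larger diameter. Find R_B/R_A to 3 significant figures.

R ∝ L/d², so R_B/R_A = (1 − 16.9/100) × (1 + 20.6/100)⁻²
= 0.831 × 0.6875 = 0.571

0.571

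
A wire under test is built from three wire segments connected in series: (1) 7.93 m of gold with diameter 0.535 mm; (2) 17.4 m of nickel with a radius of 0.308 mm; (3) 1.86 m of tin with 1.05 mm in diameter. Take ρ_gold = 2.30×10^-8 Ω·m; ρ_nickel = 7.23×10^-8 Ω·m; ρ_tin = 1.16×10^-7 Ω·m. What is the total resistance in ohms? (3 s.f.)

Seg 1: A = π(d/2)² = π(2.6750e-04 m)² = 2.248e-07 m²
R_1 = (2.30×10^-8)(7.93)/(2.248e-07) = 0.8113 Ω
Seg 2: A = πr² = π(3.0800e-04 m)² = 2.980e-07 m²
R_2 = (7.23×10^-8)(17.4)/(2.980e-07) = 4.221 Ω
Seg 3: A = π(d/2)² = π(5.2500e-04 m)² = 8.659e-07 m²
R_3 = (1.16×10^-7)(1.86)/(8.659e-07) = 0.2492 Ω
R_total = R_1 + R_2 + R_3 = 5.28 Ω

5.28 Ω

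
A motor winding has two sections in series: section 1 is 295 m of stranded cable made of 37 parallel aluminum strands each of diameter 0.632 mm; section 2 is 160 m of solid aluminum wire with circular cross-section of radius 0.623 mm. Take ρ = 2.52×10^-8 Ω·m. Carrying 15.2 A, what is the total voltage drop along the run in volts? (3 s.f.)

60.0 V

Section 1: A_strand = π(3.1600e-04)² = 3.137e-07 m²; R₁ = ρL/(N·A_s) = (2.52×10^-8)(295)/(37×3.137e-07) = 0.6405 Ω
Section 2: A = πr² = π(6.2300e-04 m)² = 1.219e-06 m²
R₂ = (2.52×10^-8)(160)/(1.219e-06) = 3.307 Ω
R = R₁ + R₂ = 3.947 Ω
V = IR = 15.2 × 3.947 = 60.0 V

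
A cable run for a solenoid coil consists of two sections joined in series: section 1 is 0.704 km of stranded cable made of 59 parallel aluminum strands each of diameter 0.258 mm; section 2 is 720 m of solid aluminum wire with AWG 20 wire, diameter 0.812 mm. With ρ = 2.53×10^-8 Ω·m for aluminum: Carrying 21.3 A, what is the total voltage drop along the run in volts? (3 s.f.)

872 V

Section 1: A_strand = π(1.2900e-04)² = 5.228e-08 m²; R₁ = ρL/(N·A_s) = (2.53×10^-8)(704)/(59×5.228e-08) = 5.774 Ω
Section 2: A = π(0.812/2 mm)² = π(4.0600e-04 m)² = 5.178e-07 m²
R₂ = (2.53×10^-8)(720)/(5.178e-07) = 35.18 Ω
R = R₁ + R₂ = 40.95 Ω
V = IR = 21.3 × 40.95 = 872 V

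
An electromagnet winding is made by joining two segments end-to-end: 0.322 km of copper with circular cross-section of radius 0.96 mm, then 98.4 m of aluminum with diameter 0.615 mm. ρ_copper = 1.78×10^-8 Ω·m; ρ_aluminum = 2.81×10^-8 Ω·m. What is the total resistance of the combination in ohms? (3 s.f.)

Segment 1: A = πr² = π(9.6000e-04 m)² = 2.895e-06 m²
R₁ = ρL/A = (1.78×10^-8)(322)/(2.895e-06) = 1.98 Ω
Segment 2: A = π(d/2)² = π(3.0750e-04 m)² = 2.971e-07 m²
R₂ = (2.81×10^-8)(98.4)/(2.971e-07) = 9.308 Ω
R = R₁ + R₂ = 11.3 Ω

11.3 Ω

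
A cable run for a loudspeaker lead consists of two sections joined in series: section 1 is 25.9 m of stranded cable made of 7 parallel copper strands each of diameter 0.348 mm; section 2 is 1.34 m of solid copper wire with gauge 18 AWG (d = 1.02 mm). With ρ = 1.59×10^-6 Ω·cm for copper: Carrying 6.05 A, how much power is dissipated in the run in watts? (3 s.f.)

ρ = 1.59×10^-6 Ω·cm = 1.59×10^-8 Ω·m
Section 1: A_strand = π(1.7400e-04)² = 9.511e-08 m²; R₁ = ρL/(N·A_s) = (1.59×10^-8)(25.9)/(7×9.511e-08) = 0.6185 Ω
Section 2: A = π(1.02/2 mm)² = π(5.1000e-04 m)² = 8.171e-07 m²
R₂ = (1.59×10^-8)(1.34)/(8.171e-07) = 0.02607 Ω
R = R₁ + R₂ = 0.6446 Ω
P = I²R = (6.05)² × 0.6446 = 23.6 W

23.6 W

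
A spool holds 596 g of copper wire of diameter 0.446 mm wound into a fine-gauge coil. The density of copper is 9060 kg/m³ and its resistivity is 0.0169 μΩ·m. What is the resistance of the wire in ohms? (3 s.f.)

ρ = 0.0169 μΩ·m = 1.69×10^-8 Ω·m
A = π(d/2)² = π(2.2300e-04 m)² = 1.5623e-07 m²
L = m/(density·A) = 0.596/(9060×1.5623e-07) = 421.1 m
R = ρL/A = (1.69×10^-8)(421.1)/(1.5623e-07) = 45.5 Ω

45.5 Ω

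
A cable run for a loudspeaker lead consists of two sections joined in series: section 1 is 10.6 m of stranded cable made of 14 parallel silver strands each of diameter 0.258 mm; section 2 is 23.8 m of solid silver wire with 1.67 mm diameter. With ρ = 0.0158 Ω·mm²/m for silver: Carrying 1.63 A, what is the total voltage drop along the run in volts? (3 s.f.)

0.653 V

ρ = 0.0158 Ω·mm²/m = 1.58×10^-8 Ω·m
Section 1: A_strand = π(1.2900e-04)² = 5.228e-08 m²; R₁ = ρL/(N·A_s) = (1.58×10^-8)(10.6)/(14×5.228e-08) = 0.2288 Ω
Section 2: A = π(d/2)² = π(8.3500e-04 m)² = 2.190e-06 m²
R₂ = (1.58×10^-8)(23.8)/(2.190e-06) = 0.1717 Ω
R = R₁ + R₂ = 0.4005 Ω
V = IR = 1.63 × 0.4005 = 0.653 V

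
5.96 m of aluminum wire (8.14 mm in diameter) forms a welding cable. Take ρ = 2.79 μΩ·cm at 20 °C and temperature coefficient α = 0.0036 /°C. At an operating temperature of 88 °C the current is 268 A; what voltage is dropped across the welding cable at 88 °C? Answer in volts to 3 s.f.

1.07 V

ρ = 2.79 μΩ·cm = 2.79×10^-8 Ω·m
A = π(d/2)² = π(4.0700e-03 m)² = 5.204e-05 m²
R₍20₎ = ρL/A = (2.79×10^-8)(5.96)/(5.204e-05) = 0.003195 Ω
R₍88₎ = R₍20₎(1 + αΔT) = 0.003195 × (1 + 0.0036×68) = 0.003978 Ω
V = IR = 268 × 0.003978 = 1.07 V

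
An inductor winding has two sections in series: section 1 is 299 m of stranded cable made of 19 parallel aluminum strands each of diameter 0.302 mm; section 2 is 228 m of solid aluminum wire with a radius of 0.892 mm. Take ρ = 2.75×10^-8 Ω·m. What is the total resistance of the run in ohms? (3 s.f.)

Section 1: A_strand = π(1.5100e-04)² = 7.163e-08 m²; R₁ = ρL/(N·A_s) = (2.75×10^-8)(299)/(19×7.163e-08) = 6.042 Ω
Section 2: A = πr² = π(8.9200e-04 m)² = 2.500e-06 m²
R₂ = (2.75×10^-8)(228)/(2.500e-06) = 2.508 Ω
R = R₁ + R₂ = 8.55 Ω

8.55 Ω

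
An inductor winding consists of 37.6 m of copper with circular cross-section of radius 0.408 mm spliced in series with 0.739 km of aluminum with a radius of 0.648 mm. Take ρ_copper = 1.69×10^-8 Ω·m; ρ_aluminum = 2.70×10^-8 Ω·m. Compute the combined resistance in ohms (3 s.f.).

Segment 1: A = πr² = π(4.0800e-04 m)² = 5.230e-07 m²
R₁ = ρL/A = (1.69×10^-8)(37.6)/(5.230e-07) = 1.215 Ω
Segment 2: A = πr² = π(6.4800e-04 m)² = 1.319e-06 m²
R₂ = (2.70×10^-8)(739)/(1.319e-06) = 15.13 Ω
R = R₁ + R₂ = 16.3 Ω

16.3 Ω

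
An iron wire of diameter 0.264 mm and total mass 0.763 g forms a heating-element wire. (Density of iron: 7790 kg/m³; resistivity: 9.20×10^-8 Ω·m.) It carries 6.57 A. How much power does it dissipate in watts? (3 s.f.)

A = π(d/2)² = π(1.3200e-04 m)² = 5.4739e-08 m²
L = m/(density·A) = 7.630×10^-4/(7790×5.4739e-08) = 1.789 m
R = ρL/A = (9.20×10^-8)(1.789)/(5.4739e-08) = 3.007 Ω
P = I²R = (6.57)² × 3.007 = 130 W

130 W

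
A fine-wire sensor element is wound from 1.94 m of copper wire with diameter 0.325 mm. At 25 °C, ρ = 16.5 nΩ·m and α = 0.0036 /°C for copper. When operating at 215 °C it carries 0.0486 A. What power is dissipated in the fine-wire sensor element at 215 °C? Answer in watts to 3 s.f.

0.00153 W

ρ = 16.5 nΩ·m = 1.65×10^-8 Ω·m
A = π(d/2)² = π(1.6250e-04 m)² = 8.296e-08 m²
R₍25₎ = ρL/A = (1.65×10^-8)(1.94)/(8.296e-08) = 0.3859 Ω
R₍215₎ = R₍25₎(1 + αΔT) = 0.3859 × (1 + 0.0036×190) = 0.6498 Ω
P = I²R = (0.0486)² × 0.6498 = 0.00153 W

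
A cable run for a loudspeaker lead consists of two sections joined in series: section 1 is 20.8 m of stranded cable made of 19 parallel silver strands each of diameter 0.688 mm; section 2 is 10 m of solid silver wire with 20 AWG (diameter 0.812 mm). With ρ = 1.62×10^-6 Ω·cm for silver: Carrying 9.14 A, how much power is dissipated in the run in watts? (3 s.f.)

ρ = 1.62×10^-6 Ω·cm = 1.62×10^-8 Ω·m
Section 1: A_strand = π(3.4400e-04)² = 3.718e-07 m²; R₁ = ρL/(N·A_s) = (1.62×10^-8)(20.8)/(19×3.718e-07) = 0.0477 Ω
Section 2: A = π(0.812/2 mm)² = π(4.0600e-04 m)² = 5.178e-07 m²
R₂ = (1.62×10^-8)(10)/(5.178e-07) = 0.3128 Ω
R = R₁ + R₂ = 0.3605 Ω
P = I²R = (9.14)² × 0.3605 = 30.1 W

30.1 W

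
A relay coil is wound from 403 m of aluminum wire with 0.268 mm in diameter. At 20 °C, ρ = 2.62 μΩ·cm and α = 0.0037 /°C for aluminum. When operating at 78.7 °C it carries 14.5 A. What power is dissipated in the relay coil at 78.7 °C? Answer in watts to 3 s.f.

47900 W

ρ = 2.62 μΩ·cm = 2.62×10^-8 Ω·m
A = π(d/2)² = π(1.3400e-04 m)² = 5.641e-08 m²
R₍20₎ = ρL/A = (2.62×10^-8)(403)/(5.641e-08) = 187.2 Ω
R₍78.7₎ = R₍20₎(1 + αΔT) = 187.2 × (1 + 0.0037×58.7) = 227.8 Ω
P = I²R = (14.5)² × 227.8 = 47900 W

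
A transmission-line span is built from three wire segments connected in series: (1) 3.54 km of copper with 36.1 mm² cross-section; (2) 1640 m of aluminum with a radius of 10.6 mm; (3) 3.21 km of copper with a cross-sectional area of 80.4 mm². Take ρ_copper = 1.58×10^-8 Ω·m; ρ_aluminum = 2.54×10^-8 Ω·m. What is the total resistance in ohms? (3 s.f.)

2.30 Ω

Seg 1: A = 36.1 mm² = 3.610e-05 m²
R_1 = (1.58×10^-8)(3540)/(3.610e-05) = 1.549 Ω
Seg 2: A = πr² = π(1.0600e-02 m)² = 3.530e-04 m²
R_2 = (2.54×10^-8)(1640)/(3.530e-04) = 0.118 Ω
Seg 3: A = 80.4 mm² = 8.040e-05 m²
R_3 = (1.58×10^-8)(3210)/(8.040e-05) = 0.6308 Ω
R_total = R_1 + R_2 + R_3 = 2.30 Ω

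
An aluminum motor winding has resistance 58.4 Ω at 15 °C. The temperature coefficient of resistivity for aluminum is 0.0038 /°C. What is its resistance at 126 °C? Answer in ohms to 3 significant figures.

83.0 Ω

ΔT = 126 − 15 = 111 °C
R = R₀(1 + αΔT) = 58.4 × (1 + 0.0038×111) = 58.4 × 1.422 = 83.0 Ω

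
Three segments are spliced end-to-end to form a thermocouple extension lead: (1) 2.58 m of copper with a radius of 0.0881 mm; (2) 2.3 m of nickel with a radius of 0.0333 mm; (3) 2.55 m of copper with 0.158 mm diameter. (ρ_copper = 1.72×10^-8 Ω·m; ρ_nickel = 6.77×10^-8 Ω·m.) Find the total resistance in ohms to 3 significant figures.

Seg 1: A = πr² = π(8.8100e-05 m)² = 2.438e-08 m²
R_1 = (1.72×10^-8)(2.58)/(2.438e-08) = 1.82 Ω
Seg 2: A = πr² = π(3.3300e-05 m)² = 3.484e-09 m²
R_2 = (6.77×10^-8)(2.3)/(3.484e-09) = 44.7 Ω
Seg 3: A = π(d/2)² = π(7.9000e-05 m)² = 1.961e-08 m²
R_3 = (1.72×10^-8)(2.55)/(1.961e-08) = 2.237 Ω
R_total = R_1 + R_2 + R_3 = 48.8 Ω

48.8 Ω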